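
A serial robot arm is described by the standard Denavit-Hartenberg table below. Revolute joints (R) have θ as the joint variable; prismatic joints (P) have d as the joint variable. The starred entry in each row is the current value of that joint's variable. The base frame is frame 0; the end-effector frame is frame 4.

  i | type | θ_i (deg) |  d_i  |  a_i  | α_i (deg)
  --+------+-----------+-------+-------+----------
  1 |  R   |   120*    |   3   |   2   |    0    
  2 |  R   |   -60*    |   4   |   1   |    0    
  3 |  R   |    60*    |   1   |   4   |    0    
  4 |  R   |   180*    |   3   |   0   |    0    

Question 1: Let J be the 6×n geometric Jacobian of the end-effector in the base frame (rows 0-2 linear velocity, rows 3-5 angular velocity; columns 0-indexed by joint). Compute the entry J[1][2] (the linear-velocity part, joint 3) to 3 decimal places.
axis z_2 = (0.0000,0.0000,1.0000); lever o_n−o_2 = (-2.0000,3.4641,4.0000)
cross product → J_v[:, 2] = (-3.4641,-2.0000,0.0000)
J_ω[:, 2] = z_2
entry J[1][2] = -2.0000

-2.000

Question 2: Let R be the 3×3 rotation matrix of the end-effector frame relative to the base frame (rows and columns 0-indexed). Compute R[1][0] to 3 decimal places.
-0.866

End-effector x-axis (col 0 of R) = (0.5000,-0.8660,0.0000)
R[1][0] = -0.8660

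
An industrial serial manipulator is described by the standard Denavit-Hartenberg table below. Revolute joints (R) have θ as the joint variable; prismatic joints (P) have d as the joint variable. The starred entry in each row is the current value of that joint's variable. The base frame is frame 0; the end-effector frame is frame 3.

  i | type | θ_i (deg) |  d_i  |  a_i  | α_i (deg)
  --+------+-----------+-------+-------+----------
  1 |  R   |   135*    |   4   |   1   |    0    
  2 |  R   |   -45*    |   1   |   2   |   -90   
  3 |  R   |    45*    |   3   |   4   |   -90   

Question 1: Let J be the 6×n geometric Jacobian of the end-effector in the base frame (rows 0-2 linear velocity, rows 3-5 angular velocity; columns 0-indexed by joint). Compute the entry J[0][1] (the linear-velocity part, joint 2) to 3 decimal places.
-4.828

axis z_1 = (0.0000,0.0000,1.0000); lever o_n−o_1 = (-3.0000,4.8284,-1.8284)
cross product → J_v[:, 1] = (-4.8284,-3.0000,0.0000)
J_ω[:, 1] = z_1
entry J[0][1] = -4.8284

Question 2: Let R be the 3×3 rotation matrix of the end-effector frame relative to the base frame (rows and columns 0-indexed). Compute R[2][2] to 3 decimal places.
-0.707

End-effector z-axis (col 2 of R) = (-0.0000,-0.7071,-0.7071)
R[2][2] = -0.7071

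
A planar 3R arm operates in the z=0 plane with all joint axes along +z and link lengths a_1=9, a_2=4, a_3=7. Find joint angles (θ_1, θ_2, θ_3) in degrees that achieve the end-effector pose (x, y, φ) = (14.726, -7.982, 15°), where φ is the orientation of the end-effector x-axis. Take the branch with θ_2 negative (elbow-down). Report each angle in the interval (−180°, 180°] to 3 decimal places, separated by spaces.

wrist centre = target − a_3·(cos φ, sin φ) = (7.9645, -9.7937)
cos θ_2 = (159.3508−9²−4²)/(2·9·4) = 0.8660; θ_2 = -30.0049° (elbow-down)
β = atan2(-9.7937,7.9645) = -50.8811°; ψ = atan2(-2.0003,12.4639) = -9.1175°
θ_1 = β − ψ = -41.7636°
θ_3 = φ − θ_1 − θ_2 = 86.7685° (wrapped to (-180°,180°])

-41.764 -30.005 86.768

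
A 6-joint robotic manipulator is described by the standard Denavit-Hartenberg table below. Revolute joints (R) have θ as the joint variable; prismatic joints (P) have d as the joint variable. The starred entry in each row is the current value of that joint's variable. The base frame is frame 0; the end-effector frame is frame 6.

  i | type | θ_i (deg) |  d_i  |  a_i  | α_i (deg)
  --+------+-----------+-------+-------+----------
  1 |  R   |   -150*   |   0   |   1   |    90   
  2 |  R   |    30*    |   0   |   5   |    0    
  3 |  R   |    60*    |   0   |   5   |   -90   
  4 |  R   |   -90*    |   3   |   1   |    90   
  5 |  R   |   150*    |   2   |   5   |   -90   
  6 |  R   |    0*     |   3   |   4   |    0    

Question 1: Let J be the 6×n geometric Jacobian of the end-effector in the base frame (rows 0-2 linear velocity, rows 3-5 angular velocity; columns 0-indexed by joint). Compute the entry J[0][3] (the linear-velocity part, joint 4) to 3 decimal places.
axis z_3 = (0.8660,0.5000,0.0000); lever o_n−o_3 = (8.3923,-4.7321,-2.0000)
cross product → J_v[:, 3] = (-1.0000,1.7321,-8.2942)
J_ω[:, 3] = z_3
entry J[0][3] = -1.0000

-1.000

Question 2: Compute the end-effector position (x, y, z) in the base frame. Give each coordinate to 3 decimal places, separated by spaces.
3.776 -7.397 5.500

after link 1: o_1 = (-0.8660, -0.5000, 0.0000)
after link 2: o_2 = (-4.6160, -2.6651, 2.5000)
after link 3: o_3 = (-4.6160, -2.6651, 7.5000)
after link 4: o_4 = (-2.5179, -0.2990, 7.5000)
after link 5: o_5 = (1.8122, -2.7990, 5.5000)
after link 6: o_6 = (3.7763, -7.3971, 5.5000)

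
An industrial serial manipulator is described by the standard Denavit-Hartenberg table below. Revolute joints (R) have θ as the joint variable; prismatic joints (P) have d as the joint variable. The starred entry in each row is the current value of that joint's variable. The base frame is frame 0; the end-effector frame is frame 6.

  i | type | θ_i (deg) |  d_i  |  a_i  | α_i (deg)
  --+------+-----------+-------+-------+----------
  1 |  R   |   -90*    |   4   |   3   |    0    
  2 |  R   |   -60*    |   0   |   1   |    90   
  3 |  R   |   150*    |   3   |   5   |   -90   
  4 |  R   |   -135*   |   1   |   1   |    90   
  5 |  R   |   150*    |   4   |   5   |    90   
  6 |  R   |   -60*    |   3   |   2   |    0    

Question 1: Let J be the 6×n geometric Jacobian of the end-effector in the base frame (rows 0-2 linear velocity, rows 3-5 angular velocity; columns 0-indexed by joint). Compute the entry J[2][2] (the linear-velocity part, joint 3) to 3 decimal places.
axis z_2 = (-0.5000,0.8660,0.0000); lever o_n−o_2 = (7.0892,3.5039,-3.0627)
cross product → J_v[:, 2] = (-2.6524,-1.5314,-7.8914)
J_ω[:, 2] = z_2
entry J[2][2] = -7.8914

-7.891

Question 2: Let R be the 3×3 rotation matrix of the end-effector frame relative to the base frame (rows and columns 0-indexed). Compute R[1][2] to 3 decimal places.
End-effector z-axis (col 2 of R) = (-0.0669,0.3696,-0.9268)
R[1][2] = 0.3696

0.370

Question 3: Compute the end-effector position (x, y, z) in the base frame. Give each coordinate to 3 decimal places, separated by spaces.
after link 1: o_1 = (0.0000, -3.0000, 4.0000)
after link 2: o_2 = (-0.8660, -3.5000, 4.0000)
after link 3: o_3 = (1.3840, 1.2631, 6.5000)
after link 4: o_4 = (0.9331, 1.8193, 5.2804)
after link 5: o_5 = (5.1359, -2.5557, 3.2321)
after link 6: o_6 = (6.2232, 0.0039, 0.9373)

6.223 0.004 0.937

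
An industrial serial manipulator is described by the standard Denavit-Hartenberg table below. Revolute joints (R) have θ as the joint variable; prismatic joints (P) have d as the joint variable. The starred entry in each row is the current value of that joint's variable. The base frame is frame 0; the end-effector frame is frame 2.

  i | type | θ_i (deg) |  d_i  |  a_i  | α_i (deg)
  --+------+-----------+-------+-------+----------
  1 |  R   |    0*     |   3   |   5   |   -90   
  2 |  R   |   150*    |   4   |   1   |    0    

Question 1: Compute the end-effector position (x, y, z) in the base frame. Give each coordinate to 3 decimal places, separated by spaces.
4.134 4.000 2.500

after link 1: o_1 = (5.0000, 0.0000, 3.0000)
after link 2: o_2 = (4.1340, 4.0000, 2.5000)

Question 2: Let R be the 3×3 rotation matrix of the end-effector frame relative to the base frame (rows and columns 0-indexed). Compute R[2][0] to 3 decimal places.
-0.500

End-effector x-axis (col 0 of R) = (-0.8660,0.0000,-0.5000)
R[2][0] = -0.5000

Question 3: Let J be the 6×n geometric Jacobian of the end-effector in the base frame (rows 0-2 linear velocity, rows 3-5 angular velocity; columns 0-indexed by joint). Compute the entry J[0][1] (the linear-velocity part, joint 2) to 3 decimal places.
axis z_1 = (0.0000,1.0000,0.0000); lever o_n−o_1 = (-0.8660,4.0000,-0.5000)
cross product → J_v[:, 1] = (-0.5000,-0.0000,0.8660)
J_ω[:, 1] = z_1
entry J[0][1] = -0.5000

-0.500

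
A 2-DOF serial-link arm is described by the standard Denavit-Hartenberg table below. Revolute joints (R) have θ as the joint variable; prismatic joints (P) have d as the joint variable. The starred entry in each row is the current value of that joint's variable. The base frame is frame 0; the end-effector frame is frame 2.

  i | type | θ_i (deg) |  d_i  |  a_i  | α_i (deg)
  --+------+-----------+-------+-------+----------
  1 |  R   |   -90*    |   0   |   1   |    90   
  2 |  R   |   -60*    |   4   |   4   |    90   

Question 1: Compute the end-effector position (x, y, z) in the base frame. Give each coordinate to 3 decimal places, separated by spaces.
-4.000 -3.000 -3.464

after link 1: o_1 = (0.0000, -1.0000, 0.0000)
after link 2: o_2 = (-4.0000, -3.0000, -3.4641)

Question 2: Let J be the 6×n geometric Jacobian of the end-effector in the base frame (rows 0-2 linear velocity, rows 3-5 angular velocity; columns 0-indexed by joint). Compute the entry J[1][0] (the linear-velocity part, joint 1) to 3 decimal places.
-4.000

axis z_0 = ẑ; lever o_n−o_0 = (-4.0000,-3.0000,-3.4641)
cross product → J_v[:, 0] = (3.0000,-4.0000,0.0000)
J_ω[:, 0] = z_0
entry J[1][0] = -4.0000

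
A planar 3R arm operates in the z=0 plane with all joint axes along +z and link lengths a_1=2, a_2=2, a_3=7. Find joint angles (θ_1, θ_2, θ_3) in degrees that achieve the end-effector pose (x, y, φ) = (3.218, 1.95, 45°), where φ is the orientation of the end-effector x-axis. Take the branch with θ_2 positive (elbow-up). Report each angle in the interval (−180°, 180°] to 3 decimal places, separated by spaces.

-150.008 60.021 134.987

wrist centre = target − a_3·(cos φ, sin φ) = (-1.7317, -2.9997)
cos θ_2 = (11.9974−2²−2²)/(2·2·2) = 0.4997; θ_2 = 60.0212° (elbow-up)
β = atan2(-2.9997,-1.7317) = -119.9977°; ψ = atan2(1.7324,2.9994) = 30.0106°
θ_1 = β − ψ = -150.0084°
θ_3 = φ − θ_1 − θ_2 = 134.9871° (wrapped to (-180°,180°])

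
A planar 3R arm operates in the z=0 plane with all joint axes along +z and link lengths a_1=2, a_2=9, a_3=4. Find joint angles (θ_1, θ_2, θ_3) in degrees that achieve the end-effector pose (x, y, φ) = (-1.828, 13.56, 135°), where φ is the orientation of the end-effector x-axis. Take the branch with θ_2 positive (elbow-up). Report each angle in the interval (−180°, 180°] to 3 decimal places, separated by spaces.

59.973 30.030 44.997

wrist centre = target − a_3·(cos φ, sin φ) = (1.0004, 10.7316)
cos θ_2 = (116.1675−2²−9²)/(2·2·9) = 0.8658; θ_2 = 30.0299° (elbow-up)
β = atan2(10.7316,1.0004) = 84.6741°; ψ = atan2(4.5041,9.7919) = 24.7015°
θ_1 = β − ψ = 59.9726°
θ_3 = φ − θ_1 − θ_2 = 44.9975° (wrapped to (-180°,180°])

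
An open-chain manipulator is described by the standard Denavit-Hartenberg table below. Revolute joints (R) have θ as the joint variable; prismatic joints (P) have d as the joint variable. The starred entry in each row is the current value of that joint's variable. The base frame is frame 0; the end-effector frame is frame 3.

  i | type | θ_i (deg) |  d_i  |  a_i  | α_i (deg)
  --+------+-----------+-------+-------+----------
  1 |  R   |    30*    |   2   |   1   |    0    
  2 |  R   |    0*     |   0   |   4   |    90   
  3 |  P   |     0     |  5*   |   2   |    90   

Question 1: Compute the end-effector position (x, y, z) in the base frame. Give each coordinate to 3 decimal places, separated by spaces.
after link 1: o_1 = (0.8660, 0.5000, 2.0000)
after link 2: o_2 = (4.3301, 2.5000, 2.0000)
after link 3: o_3 = (8.5622, -0.8301, 2.0000)

8.562 -0.830 2.000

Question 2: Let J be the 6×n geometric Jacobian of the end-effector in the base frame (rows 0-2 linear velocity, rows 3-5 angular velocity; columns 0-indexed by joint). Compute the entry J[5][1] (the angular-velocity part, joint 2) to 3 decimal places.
1.000

axis z_1 = (0.0000,0.0000,1.0000); lever o_n−o_1 = (7.6962,-1.3301,0.0000)
cross product → J_v[:, 1] = (1.3301,7.6962,-0.0000)
J_ω[:, 1] = z_1
entry J[5][1] = 1.0000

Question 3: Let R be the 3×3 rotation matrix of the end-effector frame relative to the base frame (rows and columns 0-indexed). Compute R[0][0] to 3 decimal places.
End-effector x-axis (col 0 of R) = (0.8660,0.5000,0.0000)
R[0][0] = 0.8660

0.866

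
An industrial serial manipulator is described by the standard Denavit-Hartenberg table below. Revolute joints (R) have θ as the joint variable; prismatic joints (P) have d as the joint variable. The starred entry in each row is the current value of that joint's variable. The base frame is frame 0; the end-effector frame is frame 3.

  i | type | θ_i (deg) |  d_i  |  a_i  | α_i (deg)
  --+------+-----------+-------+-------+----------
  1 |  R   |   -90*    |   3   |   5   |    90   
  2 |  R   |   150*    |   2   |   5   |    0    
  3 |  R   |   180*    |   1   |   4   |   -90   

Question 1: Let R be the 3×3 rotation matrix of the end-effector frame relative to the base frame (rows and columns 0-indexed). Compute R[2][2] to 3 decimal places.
End-effector z-axis (col 2 of R) = (0.0000,-0.5000,0.8660)
R[2][2] = 0.8660

0.866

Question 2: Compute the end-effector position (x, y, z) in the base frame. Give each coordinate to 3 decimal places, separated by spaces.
after link 1: o_1 = (0.0000, -5.0000, 3.0000)
after link 2: o_2 = (-2.0000, -0.6699, 5.5000)
after link 3: o_3 = (-3.0000, -4.1340, 3.5000)

-3.000 -4.134 3.500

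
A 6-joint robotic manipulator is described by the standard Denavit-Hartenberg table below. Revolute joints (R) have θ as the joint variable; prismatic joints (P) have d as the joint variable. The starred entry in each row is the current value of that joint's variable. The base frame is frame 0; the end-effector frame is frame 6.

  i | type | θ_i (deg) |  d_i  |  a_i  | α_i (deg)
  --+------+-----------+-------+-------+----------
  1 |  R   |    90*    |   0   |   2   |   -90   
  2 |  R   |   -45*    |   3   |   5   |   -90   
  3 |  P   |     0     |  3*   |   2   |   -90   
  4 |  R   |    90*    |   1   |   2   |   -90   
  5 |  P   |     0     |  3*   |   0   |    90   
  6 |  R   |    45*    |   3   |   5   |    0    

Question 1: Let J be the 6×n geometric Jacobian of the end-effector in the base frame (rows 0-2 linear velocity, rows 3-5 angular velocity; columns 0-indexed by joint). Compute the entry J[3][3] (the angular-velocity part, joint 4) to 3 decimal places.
axis z_3 = (1.0000,0.0000,-0.0000); lever o_n−o_3 = (4.0000,-8.5355,-0.7071)
cross product → J_v[:, 3] = (-0.0000,0.7071,-8.5355)
J_ω[:, 3] = z_3
entry J[3][3] = 1.0000

1.000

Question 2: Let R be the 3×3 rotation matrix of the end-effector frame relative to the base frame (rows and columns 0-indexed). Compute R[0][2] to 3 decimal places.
1.000

End-effector z-axis (col 2 of R) = (1.0000,0.0000,-0.0000)
R[0][2] = 1.0000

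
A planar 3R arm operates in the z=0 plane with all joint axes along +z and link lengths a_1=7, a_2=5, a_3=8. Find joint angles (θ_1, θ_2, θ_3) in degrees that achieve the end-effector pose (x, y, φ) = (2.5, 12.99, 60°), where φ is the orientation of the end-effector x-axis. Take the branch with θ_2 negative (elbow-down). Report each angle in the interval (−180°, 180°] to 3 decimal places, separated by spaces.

147.797 -120.004 32.207

wrist centre = target − a_3·(cos φ, sin φ) = (-1.5000, 6.0618)
cos θ_2 = (38.9954−7²−5²)/(2·7·5) = -0.5001; θ_2 = -120.0044° (elbow-down)
β = atan2(6.0618,-1.5000) = 103.8987°; ψ = atan2(-4.3299,4.4997) = -43.8987°
θ_1 = β − ψ = 147.7975°
θ_3 = φ − θ_1 − θ_2 = 32.2069° (wrapped to (-180°,180°])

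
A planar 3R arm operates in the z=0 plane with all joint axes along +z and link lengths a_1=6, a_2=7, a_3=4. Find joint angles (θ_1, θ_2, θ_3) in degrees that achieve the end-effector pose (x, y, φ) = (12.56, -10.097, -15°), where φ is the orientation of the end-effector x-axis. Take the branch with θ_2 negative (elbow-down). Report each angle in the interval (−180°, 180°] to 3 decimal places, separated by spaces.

wrist centre = target − a_3·(cos φ, sin φ) = (8.6963, -9.0617)
cos θ_2 = (157.7404−6²−7²)/(2·6·7) = 0.8660; θ_2 = -30.0078° (elbow-down)
β = atan2(-9.0617,8.6963) = -46.1789°; ψ = atan2(-3.5008,12.0617) = -16.1850°
θ_1 = β − ψ = -29.9939°
θ_3 = φ − θ_1 − θ_2 = 45.0017° (wrapped to (-180°,180°])

-29.994 -30.008 45.002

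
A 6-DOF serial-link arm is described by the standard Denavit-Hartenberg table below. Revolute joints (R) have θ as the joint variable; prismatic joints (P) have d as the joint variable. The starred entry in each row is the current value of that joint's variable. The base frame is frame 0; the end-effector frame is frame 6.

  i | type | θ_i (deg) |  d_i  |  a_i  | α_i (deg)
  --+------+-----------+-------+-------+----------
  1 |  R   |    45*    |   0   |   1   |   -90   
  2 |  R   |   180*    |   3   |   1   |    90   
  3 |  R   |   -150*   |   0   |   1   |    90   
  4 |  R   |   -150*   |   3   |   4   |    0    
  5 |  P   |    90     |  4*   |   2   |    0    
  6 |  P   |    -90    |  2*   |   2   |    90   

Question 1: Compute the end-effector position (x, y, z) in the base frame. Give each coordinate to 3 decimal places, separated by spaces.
after link 1: o_1 = (0.7071, 0.7071, 0.0000)
after link 2: o_2 = (-2.1213, 2.1213, 0.0000)
after link 3: o_3 = (-1.1554, 2.3801, 0.0000)
after link 4: o_4 = (-5.2779, 4.3813, 2.0000)
after link 5: o_5 = (-5.3473, 8.5039, 3.7321)
after link 6: o_6 = (-7.5379, 9.9874, 4.7321)

-7.538 9.987 4.732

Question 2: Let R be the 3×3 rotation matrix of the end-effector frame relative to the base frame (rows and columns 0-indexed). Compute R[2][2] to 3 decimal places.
End-effector z-axis (col 2 of R) = (-0.4830,-0.1294,-0.8660)
R[2][2] = -0.8660

-0.866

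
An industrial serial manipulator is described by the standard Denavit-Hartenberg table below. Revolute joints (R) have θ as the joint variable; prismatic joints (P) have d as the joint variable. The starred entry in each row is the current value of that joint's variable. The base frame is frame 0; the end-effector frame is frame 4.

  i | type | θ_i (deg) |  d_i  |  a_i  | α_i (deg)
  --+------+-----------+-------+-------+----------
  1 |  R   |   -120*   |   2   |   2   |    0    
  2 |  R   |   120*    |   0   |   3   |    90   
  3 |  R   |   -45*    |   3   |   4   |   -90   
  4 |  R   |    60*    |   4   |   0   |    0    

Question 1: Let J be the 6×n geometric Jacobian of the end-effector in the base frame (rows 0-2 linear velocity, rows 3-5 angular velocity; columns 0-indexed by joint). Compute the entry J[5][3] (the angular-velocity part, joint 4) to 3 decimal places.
axis z_3 = (0.7071,-0.0000,0.7071); lever o_n−o_3 = (2.8284,0.0000,2.8284)
cross product → J_v[:, 3] = (-0.0000,0.0000,0.0000)
J_ω[:, 3] = z_3
entry J[5][3] = 0.7071

0.707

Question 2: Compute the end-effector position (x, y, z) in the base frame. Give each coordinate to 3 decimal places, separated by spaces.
7.657 -4.732 2.000

after link 1: o_1 = (-1.0000, -1.7321, 2.0000)
after link 2: o_2 = (2.0000, -1.7321, 2.0000)
after link 3: o_3 = (4.8284, -4.7321, -0.8284)
after link 4: o_4 = (7.6569, -4.7321, 2.0000)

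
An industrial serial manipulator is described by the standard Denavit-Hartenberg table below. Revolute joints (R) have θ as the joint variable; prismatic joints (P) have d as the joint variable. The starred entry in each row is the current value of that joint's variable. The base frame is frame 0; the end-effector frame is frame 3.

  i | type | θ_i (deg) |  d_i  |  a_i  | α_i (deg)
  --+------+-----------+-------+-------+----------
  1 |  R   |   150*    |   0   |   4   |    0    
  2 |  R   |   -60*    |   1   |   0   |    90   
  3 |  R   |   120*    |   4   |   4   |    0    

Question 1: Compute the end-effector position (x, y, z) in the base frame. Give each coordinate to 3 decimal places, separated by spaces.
after link 1: o_1 = (-3.4641, 2.0000, 0.0000)
after link 2: o_2 = (-3.4641, 2.0000, 1.0000)
after link 3: o_3 = (0.5359, 0.0000, 4.4641)

0.536 0.000 4.464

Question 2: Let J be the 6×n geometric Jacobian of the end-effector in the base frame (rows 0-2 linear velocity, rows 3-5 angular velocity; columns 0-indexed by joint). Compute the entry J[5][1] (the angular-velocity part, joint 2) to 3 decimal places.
1.000

axis z_1 = (0.0000,0.0000,1.0000); lever o_n−o_1 = (4.0000,-2.0000,4.4641)
cross product → J_v[:, 1] = (2.0000,4.0000,-0.0000)
J_ω[:, 1] = z_1
entry J[5][1] = 1.0000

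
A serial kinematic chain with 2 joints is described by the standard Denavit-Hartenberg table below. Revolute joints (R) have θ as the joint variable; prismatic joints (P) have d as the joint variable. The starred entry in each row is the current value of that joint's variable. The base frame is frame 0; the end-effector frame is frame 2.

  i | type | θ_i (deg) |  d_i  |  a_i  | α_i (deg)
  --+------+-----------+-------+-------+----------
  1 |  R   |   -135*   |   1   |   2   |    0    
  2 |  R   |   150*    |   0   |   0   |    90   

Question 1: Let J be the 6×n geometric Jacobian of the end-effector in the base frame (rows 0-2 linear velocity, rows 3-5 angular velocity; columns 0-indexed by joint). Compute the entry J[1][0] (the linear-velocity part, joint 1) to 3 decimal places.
-1.414

axis z_0 = ẑ; lever o_n−o_0 = (-1.4142,-1.4142,1.0000)
cross product → J_v[:, 0] = (1.4142,-1.4142,0.0000)
J_ω[:, 0] = z_0
entry J[1][0] = -1.4142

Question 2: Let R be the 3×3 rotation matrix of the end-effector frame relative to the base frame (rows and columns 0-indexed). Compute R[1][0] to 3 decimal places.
0.259

End-effector x-axis (col 0 of R) = (0.9659,0.2588,0.0000)
R[1][0] = 0.2588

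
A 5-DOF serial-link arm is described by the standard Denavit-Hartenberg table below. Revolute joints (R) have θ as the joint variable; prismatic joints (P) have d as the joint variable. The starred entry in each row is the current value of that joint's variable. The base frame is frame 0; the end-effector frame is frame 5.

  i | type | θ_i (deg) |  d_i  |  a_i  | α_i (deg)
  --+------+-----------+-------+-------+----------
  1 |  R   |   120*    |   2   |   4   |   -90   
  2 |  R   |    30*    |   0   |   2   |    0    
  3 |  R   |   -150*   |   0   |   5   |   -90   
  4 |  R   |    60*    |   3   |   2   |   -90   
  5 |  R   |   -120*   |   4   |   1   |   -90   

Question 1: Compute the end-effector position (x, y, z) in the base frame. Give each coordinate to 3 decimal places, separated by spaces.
after link 1: o_1 = (-2.0000, 3.4641, 2.0000)
after link 2: o_2 = (-2.8660, 4.9641, 1.0000)
after link 3: o_3 = (-1.6160, 2.7990, 5.3301)
after link 4: o_4 = (-1.1651, 5.4821, 7.6962)
after link 5: o_5 = (-1.1115, 8.5233, 4.9127)

-1.112 8.523 4.913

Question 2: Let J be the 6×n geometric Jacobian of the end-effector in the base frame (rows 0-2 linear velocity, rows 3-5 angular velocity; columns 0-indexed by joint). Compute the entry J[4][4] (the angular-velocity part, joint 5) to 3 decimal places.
0.625

axis z_4 = (0.2165,0.6250,-0.7500); lever o_n−o_4 = (0.0535,3.0413,-2.7835)
cross product → J_v[:, 4] = (0.5413,0.5625,0.6250)
J_ω[:, 4] = z_4
entry J[4][4] = 0.6250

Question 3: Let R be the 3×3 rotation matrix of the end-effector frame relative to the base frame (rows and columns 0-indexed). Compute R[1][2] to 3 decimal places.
End-effector z-axis (col 2 of R) = (0.5413,0.5625,0.6250)
R[1][2] = 0.5625

0.562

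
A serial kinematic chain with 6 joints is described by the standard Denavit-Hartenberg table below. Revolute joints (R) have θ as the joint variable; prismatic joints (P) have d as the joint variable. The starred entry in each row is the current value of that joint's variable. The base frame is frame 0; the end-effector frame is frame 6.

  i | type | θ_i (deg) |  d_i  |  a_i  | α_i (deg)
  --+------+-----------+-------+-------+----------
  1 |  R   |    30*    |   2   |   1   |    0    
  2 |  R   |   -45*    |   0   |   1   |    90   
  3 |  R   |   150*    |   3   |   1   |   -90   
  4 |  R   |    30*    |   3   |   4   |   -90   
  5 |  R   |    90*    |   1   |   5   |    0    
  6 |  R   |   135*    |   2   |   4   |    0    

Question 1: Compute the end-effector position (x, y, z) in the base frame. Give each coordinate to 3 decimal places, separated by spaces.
after link 1: o_1 = (0.8660, 0.5000, 2.0000)
after link 2: o_2 = (1.8320, 0.2412, 2.0000)
after link 3: o_3 = (0.2190, -2.4325, 2.5000)
after link 4: o_4 = (-3.6101, 0.6641, 1.6340)
after link 5: o_5 = (-0.5528, 0.7415, 5.7141)
after link 6: o_6 = (1.0490, 0.6413, 1.5399)

1.049 0.641 1.540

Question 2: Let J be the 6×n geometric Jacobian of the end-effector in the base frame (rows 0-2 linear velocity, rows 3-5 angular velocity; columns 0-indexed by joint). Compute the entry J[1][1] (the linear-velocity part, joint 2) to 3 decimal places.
0.183

axis z_1 = (0.0000,0.0000,1.0000); lever o_n−o_1 = (0.1829,0.1413,-0.4601)
cross product → J_v[:, 1] = (-0.1413,0.1829,0.0000)
J_ω[:, 1] = z_1
entry J[1][1] = 0.1829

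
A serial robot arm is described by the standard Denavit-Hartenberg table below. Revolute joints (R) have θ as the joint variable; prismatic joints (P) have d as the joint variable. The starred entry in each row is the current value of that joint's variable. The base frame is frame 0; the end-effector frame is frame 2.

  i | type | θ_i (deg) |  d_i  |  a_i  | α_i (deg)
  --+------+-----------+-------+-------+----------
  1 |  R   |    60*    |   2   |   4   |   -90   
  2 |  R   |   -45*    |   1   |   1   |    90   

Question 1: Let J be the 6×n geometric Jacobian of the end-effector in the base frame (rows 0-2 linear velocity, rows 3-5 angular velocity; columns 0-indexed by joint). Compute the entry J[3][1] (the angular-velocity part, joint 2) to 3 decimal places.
axis z_1 = (-0.8660,0.5000,0.0000); lever o_n−o_1 = (-0.5125,1.1124,0.7071)
cross product → J_v[:, 1] = (0.3536,0.6124,-0.7071)
J_ω[:, 1] = z_1
entry J[3][1] = -0.8660

-0.866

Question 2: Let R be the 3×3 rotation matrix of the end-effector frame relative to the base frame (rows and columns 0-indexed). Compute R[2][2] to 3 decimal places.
0.707

End-effector z-axis (col 2 of R) = (-0.3536,-0.6124,0.7071)
R[2][2] = 0.7071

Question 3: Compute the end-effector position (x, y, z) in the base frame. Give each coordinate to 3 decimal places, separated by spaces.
1.488 4.576 2.707

after link 1: o_1 = (2.0000, 3.4641, 2.0000)
after link 2: o_2 = (1.4875, 4.5765, 2.7071)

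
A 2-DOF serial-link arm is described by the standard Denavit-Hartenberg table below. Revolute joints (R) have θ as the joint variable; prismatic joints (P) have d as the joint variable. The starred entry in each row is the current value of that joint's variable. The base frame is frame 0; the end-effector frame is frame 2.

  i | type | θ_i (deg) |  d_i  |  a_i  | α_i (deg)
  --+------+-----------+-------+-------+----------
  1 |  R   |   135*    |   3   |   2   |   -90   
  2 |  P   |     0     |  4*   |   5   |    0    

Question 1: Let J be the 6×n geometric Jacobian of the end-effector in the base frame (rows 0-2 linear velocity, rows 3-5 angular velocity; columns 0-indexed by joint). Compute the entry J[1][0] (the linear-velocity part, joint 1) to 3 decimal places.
-7.778

axis z_0 = ẑ; lever o_n−o_0 = (-7.7782,2.1213,3.0000)
cross product → J_v[:, 0] = (-2.1213,-7.7782,0.0000)
J_ω[:, 0] = z_0
entry J[1][0] = -7.7782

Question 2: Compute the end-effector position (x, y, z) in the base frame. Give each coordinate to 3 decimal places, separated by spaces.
-7.778 2.121 3.000

after link 1: o_1 = (-1.4142, 1.4142, 3.0000)
after link 2: o_2 = (-7.7782, 2.1213, 3.0000)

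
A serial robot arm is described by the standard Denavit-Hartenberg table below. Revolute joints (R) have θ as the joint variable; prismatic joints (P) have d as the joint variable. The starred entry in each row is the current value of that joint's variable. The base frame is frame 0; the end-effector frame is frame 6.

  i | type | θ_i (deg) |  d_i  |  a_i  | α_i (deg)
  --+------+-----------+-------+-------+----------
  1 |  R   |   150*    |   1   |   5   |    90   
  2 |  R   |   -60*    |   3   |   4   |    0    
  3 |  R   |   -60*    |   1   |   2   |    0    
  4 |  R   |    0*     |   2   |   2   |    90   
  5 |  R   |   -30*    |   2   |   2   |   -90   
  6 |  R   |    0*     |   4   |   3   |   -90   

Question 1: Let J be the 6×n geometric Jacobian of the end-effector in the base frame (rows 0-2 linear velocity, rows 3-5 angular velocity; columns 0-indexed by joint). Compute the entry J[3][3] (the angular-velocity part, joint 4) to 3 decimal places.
axis z_3 = (0.5000,0.8660,0.0000); lever o_n−o_3 = (6.5891,-0.3816,-6.2141)
cross product → J_v[:, 3] = (-5.3816,3.1071,-5.8971)
J_ω[:, 3] = z_3
entry J[3][3] = 0.5000

0.500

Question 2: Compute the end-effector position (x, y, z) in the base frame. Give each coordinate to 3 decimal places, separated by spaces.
3.393 6.083 -10.410

after link 1: o_1 = (-4.3301, 2.5000, 1.0000)
after link 2: o_2 = (-4.5622, 6.0981, -2.4641)
after link 3: o_3 = (-3.1962, 6.4641, -4.1962)
after link 4: o_4 = (-1.3301, 7.6962, -5.9282)
after link 5: o_5 = (0.4199, 5.5311, -6.4282)
after link 6: o_6 = (3.3929, 6.0825, -10.4103)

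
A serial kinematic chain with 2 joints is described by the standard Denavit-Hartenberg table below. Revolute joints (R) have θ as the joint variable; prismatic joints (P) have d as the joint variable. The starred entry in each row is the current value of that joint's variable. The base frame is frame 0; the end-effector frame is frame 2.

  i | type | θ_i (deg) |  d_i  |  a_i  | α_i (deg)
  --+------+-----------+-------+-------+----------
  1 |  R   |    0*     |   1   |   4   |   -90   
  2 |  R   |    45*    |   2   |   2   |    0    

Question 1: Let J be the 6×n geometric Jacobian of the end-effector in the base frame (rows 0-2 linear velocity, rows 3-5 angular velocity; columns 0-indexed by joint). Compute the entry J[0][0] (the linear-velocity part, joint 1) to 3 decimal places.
-2.000

axis z_0 = ẑ; lever o_n−o_0 = (5.4142,2.0000,-0.4142)
cross product → J_v[:, 0] = (-2.0000,5.4142,0.0000)
J_ω[:, 0] = z_0
entry J[0][0] = -2.0000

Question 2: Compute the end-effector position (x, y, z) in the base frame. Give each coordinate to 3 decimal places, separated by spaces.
after link 1: o_1 = (4.0000, 0.0000, 1.0000)
after link 2: o_2 = (5.4142, 2.0000, -0.4142)

5.414 2.000 -0.414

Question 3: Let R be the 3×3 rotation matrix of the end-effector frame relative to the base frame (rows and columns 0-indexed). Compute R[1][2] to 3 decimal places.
1.000

End-effector z-axis (col 2 of R) = (0.0000,1.0000,0.0000)
R[1][2] = 1.0000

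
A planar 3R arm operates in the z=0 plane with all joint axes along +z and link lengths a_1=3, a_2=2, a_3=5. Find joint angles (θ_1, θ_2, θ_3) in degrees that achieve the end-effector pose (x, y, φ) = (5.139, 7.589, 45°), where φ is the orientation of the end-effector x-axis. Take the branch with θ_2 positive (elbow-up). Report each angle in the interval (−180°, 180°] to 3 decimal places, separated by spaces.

wrist centre = target − a_3·(cos φ, sin φ) = (1.6035, 4.0535)
cos θ_2 = (19.0017−3²−2²)/(2·3·2) = 0.5001; θ_2 = 59.9907° (elbow-up)
β = atan2(4.0535,1.6035) = 68.4173°; ψ = atan2(1.7319,4.0003) = 23.4098°
θ_1 = β − ψ = 45.0075°
θ_3 = φ − θ_1 − θ_2 = -59.9982° (wrapped to (-180°,180°])

45.007 59.991 -59.998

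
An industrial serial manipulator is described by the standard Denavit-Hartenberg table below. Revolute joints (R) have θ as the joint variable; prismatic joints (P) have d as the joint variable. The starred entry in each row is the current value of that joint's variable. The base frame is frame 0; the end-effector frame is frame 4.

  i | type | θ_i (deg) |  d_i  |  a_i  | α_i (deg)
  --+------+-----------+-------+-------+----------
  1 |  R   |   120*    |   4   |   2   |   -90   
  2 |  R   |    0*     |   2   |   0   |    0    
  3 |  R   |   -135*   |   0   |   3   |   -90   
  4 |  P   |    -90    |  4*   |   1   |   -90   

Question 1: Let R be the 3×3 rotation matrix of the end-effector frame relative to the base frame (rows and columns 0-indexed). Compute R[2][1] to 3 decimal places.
End-effector y-axis (col 1 of R) = (0.3536,-0.6124,-0.7071)
R[2][1] = -0.7071

-0.707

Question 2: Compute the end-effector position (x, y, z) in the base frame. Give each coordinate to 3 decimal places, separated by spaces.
after link 1: o_1 = (-1.0000, 1.7321, 4.0000)
after link 2: o_2 = (-2.7321, 0.7321, 4.0000)
after link 3: o_3 = (-1.6714, -1.1051, 6.1213)
after link 4: o_4 = (-3.9516, 0.8444, 8.9497)

-3.952 0.844 8.950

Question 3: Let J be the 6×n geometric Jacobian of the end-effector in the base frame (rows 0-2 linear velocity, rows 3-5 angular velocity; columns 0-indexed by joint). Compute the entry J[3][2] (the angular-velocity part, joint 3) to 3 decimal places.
axis z_2 = (-0.8660,-0.5000,0.0000); lever o_n−o_2 = (-1.2196,0.1124,4.9497)
cross product → J_v[:, 2] = (-2.4749,4.2866,-0.7071)
J_ω[:, 2] = z_2
entry J[3][2] = -0.8660

-0.866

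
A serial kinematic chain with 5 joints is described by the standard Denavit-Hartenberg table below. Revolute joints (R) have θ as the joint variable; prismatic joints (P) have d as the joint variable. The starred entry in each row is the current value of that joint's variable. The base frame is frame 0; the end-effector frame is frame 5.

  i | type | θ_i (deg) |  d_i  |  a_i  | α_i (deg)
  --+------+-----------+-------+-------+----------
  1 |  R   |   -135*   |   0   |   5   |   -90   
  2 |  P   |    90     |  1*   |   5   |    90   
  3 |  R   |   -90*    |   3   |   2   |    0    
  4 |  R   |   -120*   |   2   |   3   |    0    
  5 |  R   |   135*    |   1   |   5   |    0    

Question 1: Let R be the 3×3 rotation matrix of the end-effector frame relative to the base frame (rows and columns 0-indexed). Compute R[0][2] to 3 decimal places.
End-effector z-axis (col 2 of R) = (-0.7071,-0.7071,0.0000)
R[0][2] = -0.7071

-0.707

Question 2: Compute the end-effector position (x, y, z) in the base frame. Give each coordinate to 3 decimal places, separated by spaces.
-10.840 -4.717 -3.696

after link 1: o_1 = (-3.5355, -3.5355, 0.0000)
after link 2: o_2 = (-2.8284, -4.2426, -5.0000)
after link 3: o_3 = (-6.3640, -4.9497, -5.0000)
after link 4: o_4 = (-6.7175, -7.4246, -2.4019)
after link 5: o_5 = (-10.8397, -4.7167, -3.6960)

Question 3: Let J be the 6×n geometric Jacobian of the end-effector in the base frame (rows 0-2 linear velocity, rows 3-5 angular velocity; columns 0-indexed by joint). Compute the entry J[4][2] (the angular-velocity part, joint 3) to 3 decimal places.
axis z_2 = (-0.7071,-0.7071,0.0000); lever o_n−o_2 = (-8.0113,-0.4740,1.3040)
cross product → J_v[:, 2] = (-0.9221,0.9221,-5.3296)
J_ω[:, 2] = z_2
entry J[4][2] = -0.7071

-0.707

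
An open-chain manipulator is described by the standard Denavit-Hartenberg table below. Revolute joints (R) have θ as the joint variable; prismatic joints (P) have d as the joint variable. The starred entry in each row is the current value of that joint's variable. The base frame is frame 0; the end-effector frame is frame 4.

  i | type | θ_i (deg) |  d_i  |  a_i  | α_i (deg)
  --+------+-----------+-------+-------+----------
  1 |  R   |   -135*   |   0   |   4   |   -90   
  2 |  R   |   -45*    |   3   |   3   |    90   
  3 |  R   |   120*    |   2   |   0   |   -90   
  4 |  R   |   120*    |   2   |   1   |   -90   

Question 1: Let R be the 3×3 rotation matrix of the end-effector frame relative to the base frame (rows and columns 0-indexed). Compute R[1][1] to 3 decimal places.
-0.787

End-effector y-axis (col 1 of R) = (-0.0795,-0.7866,0.6124)
R[1][1] = -0.7866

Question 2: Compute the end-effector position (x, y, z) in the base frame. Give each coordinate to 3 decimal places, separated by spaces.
after link 1: o_1 = (-2.8284, -2.8284, 0.0000)
after link 2: o_2 = (-2.2071, -6.4497, 2.1213)
after link 3: o_3 = (-1.2071, -5.4497, 3.5355)
after link 4: o_4 = (-1.9124, -4.1284, 1.8752)

-1.912 -4.128 1.875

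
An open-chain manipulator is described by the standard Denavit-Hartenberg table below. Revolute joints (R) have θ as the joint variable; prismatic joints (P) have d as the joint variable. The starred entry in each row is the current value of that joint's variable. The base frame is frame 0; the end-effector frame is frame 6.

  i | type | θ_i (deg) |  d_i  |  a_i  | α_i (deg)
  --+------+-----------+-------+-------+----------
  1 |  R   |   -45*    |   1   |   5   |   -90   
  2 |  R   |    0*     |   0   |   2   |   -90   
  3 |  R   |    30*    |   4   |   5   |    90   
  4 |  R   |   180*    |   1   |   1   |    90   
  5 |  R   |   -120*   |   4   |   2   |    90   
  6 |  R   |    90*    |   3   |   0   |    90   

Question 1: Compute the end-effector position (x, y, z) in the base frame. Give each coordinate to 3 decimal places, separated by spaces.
7.658 -12.090 -7.000

after link 1: o_1 = (3.5355, -3.5355, 1.0000)
after link 2: o_2 = (4.9497, -4.9497, 1.0000)
after link 3: o_3 = (6.2438, -9.7794, -3.0000)
after link 4: o_4 = (6.9509, -8.5546, -3.0000)
after link 5: o_5 = (5.5367, -9.9688, -7.0000)
after link 6: o_6 = (7.6581, -12.0902, -7.0000)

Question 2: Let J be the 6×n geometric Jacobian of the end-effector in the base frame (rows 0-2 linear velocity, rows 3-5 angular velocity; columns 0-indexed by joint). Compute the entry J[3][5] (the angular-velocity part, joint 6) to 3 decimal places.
0.707

axis z_5 = (0.7071,-0.7071,0.0000); lever o_n−o_5 = (2.1213,-2.1213,0.0000)
cross product → J_v[:, 5] = (0.0000,0.0000,-0.0000)
J_ω[:, 5] = z_5
entry J[3][5] = 0.7071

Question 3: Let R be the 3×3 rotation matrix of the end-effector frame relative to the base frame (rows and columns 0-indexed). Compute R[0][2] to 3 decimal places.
End-effector z-axis (col 2 of R) = (-0.7071,-0.7071,-0.0000)
R[0][2] = -0.7071

-0.707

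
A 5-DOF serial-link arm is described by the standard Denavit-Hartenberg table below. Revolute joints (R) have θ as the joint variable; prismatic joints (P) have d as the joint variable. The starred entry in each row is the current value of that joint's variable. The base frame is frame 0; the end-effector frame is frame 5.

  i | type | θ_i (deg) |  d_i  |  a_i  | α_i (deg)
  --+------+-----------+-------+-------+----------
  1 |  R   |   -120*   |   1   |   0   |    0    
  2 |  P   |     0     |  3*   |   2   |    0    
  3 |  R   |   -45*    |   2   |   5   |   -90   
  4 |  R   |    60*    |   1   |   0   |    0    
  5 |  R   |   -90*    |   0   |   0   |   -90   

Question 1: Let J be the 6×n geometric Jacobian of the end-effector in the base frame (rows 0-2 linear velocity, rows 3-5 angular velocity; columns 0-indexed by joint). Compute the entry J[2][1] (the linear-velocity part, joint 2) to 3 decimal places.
1.000

prismatic axis z_1 = (0.0000,0.0000,1.0000)
J_v[:, 1] = z_1; J_ω[:, 1] = (0,0,0)
entry J[2][1] = 1.0000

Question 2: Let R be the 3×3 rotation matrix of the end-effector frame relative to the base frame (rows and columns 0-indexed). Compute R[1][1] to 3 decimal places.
0.966

End-effector y-axis (col 1 of R) = (-0.2588,0.9659,-0.0000)
R[1][1] = 0.9659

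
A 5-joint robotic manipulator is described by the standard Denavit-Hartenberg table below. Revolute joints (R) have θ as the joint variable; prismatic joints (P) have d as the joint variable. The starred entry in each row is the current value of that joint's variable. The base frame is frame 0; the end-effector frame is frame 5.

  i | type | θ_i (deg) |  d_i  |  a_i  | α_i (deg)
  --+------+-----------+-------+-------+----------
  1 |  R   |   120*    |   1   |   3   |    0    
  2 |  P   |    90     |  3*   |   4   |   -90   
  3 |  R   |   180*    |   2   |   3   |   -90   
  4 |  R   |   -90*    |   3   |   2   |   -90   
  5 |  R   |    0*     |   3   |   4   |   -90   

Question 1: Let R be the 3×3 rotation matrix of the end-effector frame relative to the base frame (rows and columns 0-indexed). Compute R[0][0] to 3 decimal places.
0.500

End-effector x-axis (col 0 of R) = (0.5000,-0.8660,-0.0000)
R[0][0] = 0.5000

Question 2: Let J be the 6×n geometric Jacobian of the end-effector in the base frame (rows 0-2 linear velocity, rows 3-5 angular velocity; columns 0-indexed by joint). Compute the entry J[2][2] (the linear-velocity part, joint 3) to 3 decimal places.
axis z_2 = (0.5000,-0.8660,0.0000); lever o_n−o_2 = (9.1962,-3.9282,3.0000)
cross product → J_v[:, 2] = (-2.5981,-1.5000,6.0000)
J_ω[:, 2] = z_2
entry J[2][2] = 6.0000

6.000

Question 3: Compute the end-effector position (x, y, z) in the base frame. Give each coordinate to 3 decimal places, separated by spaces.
after link 1: o_1 = (-1.5000, 2.5981, 1.0000)
after link 2: o_2 = (-4.9641, 0.5981, 4.0000)
after link 3: o_3 = (-1.3660, 0.3660, 4.0000)
after link 4: o_4 = (-0.3660, -1.3660, 7.0000)
after link 5: o_5 = (4.2321, -3.3301, 7.0000)

4.232 -3.330 7.000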